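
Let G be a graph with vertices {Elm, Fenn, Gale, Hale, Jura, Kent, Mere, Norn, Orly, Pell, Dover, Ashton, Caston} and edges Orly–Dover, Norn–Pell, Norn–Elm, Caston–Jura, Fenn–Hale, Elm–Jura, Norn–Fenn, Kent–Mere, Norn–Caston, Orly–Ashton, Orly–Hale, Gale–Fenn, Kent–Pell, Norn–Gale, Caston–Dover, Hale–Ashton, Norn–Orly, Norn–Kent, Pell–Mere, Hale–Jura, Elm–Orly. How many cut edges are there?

The edges on the cycle Norn-Kent-Mere-Pell-Norn are not bridges since each lies on that cycle.
Every edge lies on some cycle, so there are no bridges.

0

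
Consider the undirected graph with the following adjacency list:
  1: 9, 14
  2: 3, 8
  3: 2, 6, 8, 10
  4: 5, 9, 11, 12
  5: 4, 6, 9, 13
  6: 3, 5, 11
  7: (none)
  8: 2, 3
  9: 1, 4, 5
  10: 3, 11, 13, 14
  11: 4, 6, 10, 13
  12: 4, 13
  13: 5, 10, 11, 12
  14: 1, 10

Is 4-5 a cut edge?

No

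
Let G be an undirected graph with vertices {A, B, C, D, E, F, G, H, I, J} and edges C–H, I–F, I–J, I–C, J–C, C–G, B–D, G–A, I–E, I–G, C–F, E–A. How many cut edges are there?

The edges on the cycle I-E-A-G-C-I are not bridges since each lies on that cycle.
But removing B–D disconnects B from D; removing C–H disconnects C from H — these are bridges.
That makes 2 bridges.

2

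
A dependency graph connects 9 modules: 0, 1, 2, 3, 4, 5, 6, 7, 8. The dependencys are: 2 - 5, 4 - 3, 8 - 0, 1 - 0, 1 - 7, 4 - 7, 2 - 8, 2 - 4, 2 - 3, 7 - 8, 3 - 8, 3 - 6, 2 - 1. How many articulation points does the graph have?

Removing 2 increases the component count from 1 to 2, so 2 is a cut vertex.
Removing 3 increases the component count from 1 to 2, so 3 is a cut vertex.
By contrast removing 7 leaves 1 component; it is not a cut vertex. No other vertex is a cut vertex either.

2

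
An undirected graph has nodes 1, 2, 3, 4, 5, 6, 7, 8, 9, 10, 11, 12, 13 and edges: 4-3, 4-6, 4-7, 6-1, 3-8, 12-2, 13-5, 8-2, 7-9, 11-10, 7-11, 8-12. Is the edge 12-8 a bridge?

After removing 12-8, the path 12-2-8 still connects them, so the edge is not a bridge.

No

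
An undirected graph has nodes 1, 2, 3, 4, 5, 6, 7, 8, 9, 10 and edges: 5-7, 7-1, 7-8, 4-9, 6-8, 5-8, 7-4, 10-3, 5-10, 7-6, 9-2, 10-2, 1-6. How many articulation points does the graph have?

1

Removing 10 increases the component count from 1 to 2, so 10 is a cut vertex.
By contrast removing 7 leaves 1 component; it is not a cut vertex. No other vertex is a cut vertex either.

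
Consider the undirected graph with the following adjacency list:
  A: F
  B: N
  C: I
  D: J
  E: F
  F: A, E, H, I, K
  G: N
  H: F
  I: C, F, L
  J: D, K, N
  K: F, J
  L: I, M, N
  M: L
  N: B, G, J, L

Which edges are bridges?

The edges on the cycle K-F-I-L-N-J-K are not bridges since each lies on that cycle.
But removing G-N disconnects G from N; removing F-H disconnects F from H; removing N-B disconnects N from B; removing F-E disconnects F from E — these are bridges.
In total 8 edges are bridges.

A-F, B-N, C-I, D-J, E-F, F-H, G-N, L-M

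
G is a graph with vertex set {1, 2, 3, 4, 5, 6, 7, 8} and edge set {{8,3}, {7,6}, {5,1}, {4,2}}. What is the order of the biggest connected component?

Starting from 6 we can reach 6, 7. That is one component of size 2.
Starting from 1 we can reach 1, 5. That is one component of size 2.
Starting from 2 we can reach 2, 4. That is one component of size 2.
Starting from 3 we can reach 3, 8. That is one component of size 2.
The largest has 2 vertices.

2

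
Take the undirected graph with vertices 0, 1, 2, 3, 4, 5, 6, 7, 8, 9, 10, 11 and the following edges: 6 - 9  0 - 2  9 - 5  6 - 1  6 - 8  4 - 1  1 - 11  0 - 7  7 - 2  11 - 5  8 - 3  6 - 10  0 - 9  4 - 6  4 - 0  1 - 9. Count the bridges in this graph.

3

The edges on the cycle 0-7-2-0 are not bridges since each lies on that cycle.
But removing 8 - 6 disconnects 8 from 6; removing 3 - 8 disconnects 3 from 8; removing 6 - 10 disconnects 6 from 10 — these are bridges.
That makes 3 bridges.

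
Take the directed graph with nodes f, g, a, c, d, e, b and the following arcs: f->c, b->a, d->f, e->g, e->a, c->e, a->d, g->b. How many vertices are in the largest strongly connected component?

7

{a, b, c, d, e, f, g} are all mutually reachable — one SCC of size 7.
The largest has 7 vertices.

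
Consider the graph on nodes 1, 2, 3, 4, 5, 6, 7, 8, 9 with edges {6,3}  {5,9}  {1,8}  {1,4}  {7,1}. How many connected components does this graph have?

4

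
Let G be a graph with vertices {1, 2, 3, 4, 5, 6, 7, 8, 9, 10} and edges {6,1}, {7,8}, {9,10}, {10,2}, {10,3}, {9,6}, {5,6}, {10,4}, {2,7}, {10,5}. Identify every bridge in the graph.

1-6, 10-2, 10-3, 10-4, 2-7, 7-8

The edges on the cycle 9-10-5-6-9 are not bridges since each lies on that cycle.
But removing 10-2 disconnects 10 from 2; removing 10-4 disconnects 10 from 4; removing 10-3 disconnects 10 from 3; removing 2-7 disconnects 2 from 7 — these are bridges.
In total 6 edges are bridges.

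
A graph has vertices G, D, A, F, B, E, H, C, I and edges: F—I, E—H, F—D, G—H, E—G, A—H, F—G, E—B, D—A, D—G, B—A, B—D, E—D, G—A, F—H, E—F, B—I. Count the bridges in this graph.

The edges on the cycle E-F-I-B-E are not bridges since each lies on that cycle.
Every edge lies on some cycle, so there are no bridges.

0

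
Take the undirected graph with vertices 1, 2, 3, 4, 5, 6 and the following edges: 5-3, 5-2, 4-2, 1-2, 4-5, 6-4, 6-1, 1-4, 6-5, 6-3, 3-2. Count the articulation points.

Removing 1, for instance, still leaves 1 component. No single vertex removal increases the component count — the graph has no articulation points.

0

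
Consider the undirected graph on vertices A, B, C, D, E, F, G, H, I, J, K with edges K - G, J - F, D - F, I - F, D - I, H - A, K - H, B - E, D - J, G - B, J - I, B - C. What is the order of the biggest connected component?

Starting from D we can reach D, F, I, J. That is one component of size 4.
Starting from A we can reach A, B, C, E, G, H, K. That is one component of size 7.
The largest has 7 vertices.

7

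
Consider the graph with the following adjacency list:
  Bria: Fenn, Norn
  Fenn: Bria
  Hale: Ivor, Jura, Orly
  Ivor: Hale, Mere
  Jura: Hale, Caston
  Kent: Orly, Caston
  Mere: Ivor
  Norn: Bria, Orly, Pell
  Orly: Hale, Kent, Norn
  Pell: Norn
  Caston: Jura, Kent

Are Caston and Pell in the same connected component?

From Caston we can reach Bria, Fenn, Hale, Ivor, Jura, Kent, Mere, Norn, Orly, Pell, Caston, which includes Pell.

Yes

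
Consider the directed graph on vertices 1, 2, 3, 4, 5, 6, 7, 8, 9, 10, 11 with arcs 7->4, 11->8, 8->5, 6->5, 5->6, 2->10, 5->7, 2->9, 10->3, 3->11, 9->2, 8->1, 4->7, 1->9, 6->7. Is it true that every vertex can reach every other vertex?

No

There is no directed path from 6 to 8, so the graph is not strongly connected.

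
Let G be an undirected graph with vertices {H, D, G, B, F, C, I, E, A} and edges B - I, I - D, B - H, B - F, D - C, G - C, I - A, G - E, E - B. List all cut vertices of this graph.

B, I

Removing B increases the component count from 1 to 3, so B is a cut vertex.
Removing I increases the component count from 1 to 2, so I is a cut vertex.
By contrast removing E leaves 1 component; it is not a cut vertex. No other vertex is a cut vertex either.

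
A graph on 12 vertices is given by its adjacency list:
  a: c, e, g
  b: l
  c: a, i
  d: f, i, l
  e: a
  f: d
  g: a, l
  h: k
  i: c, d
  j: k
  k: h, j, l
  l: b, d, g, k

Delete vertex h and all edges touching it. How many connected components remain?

1

With h gone, the remaining components are: {a, b, c, d, e, f, g, i, j, k, l}.
That is 1 component.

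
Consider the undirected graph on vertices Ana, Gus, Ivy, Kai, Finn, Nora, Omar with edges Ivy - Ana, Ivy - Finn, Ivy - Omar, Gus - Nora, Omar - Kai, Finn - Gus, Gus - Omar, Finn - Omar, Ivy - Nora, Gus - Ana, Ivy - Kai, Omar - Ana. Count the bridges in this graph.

The edges on the cycle Ivy-Finn-Gus-Omar-Kai-Ivy are not bridges since each lies on that cycle.
Every edge lies on some cycle, so there are no bridges.

0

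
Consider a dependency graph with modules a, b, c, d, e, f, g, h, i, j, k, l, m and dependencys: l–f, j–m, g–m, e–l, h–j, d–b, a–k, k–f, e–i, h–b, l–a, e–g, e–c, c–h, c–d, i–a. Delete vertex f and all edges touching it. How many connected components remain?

1

With f gone, the remaining components are: {a, b, c, d, e, g, h, i, j, k, l, m}.
That is 1 component.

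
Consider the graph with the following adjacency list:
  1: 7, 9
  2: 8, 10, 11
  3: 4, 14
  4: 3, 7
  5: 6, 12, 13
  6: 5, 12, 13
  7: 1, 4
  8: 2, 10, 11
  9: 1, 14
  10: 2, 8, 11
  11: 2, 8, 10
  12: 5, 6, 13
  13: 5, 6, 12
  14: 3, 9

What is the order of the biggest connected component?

6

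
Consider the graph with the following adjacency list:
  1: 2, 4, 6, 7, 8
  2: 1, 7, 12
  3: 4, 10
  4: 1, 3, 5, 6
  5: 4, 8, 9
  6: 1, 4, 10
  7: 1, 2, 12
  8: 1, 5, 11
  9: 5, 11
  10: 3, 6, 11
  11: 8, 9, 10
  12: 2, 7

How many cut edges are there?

The edges on the cycle 8-5-9-11-8 are not bridges since each lies on that cycle.
Every edge lies on some cycle, so there are no bridges.

0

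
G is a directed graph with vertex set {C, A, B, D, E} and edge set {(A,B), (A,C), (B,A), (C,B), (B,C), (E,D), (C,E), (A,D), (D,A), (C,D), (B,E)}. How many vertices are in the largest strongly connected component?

{A, B, C, D, E} are all mutually reachable — one SCC of size 5.
The largest has 5 vertices.

5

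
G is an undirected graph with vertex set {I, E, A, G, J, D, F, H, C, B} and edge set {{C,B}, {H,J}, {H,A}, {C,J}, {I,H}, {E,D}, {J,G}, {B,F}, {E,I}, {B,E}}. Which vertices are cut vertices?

B, E, H, J

Removing B increases the component count from 1 to 2, so B is a cut vertex.
Removing E increases the component count from 1 to 2, so E is a cut vertex.
Removing H increases the component count from 1 to 2, so H is a cut vertex.
Likewise J is a cut vertex.
By contrast removing D leaves 1 component; it is not a cut vertex. No other vertex is a cut vertex either.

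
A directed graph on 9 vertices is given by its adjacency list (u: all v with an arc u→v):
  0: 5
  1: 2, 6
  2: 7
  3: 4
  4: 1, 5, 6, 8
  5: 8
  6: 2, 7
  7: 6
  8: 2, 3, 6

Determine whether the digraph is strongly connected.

No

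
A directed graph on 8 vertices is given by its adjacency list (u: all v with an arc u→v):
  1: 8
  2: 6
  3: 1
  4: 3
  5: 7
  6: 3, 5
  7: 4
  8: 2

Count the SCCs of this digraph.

1

{1, 2, 3, 4, 5, 6, 7, 8} are all mutually reachable — one SCC of size 8.
That gives 1 strongly connected component.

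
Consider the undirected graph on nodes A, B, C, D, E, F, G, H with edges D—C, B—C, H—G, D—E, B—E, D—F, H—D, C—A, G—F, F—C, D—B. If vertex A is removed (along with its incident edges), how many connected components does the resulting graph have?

1

With A gone, the remaining components are: {B, C, D, E, F, G, H}.
That is 1 component.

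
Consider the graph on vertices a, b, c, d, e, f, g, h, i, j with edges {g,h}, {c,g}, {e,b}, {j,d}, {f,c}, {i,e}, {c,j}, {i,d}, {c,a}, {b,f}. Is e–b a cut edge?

After removing e–b, the path e-i-d-j-c-f-b still connects them, so the edge is not a bridge.

No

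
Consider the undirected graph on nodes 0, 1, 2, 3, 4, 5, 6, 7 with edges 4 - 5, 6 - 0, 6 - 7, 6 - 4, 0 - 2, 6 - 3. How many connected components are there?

2

1 is isolated — a component by itself.
Starting from 0 we can reach 0, 2, 3, 4, 5, 6, 7. That is one component of size 7.
Total: 2 components.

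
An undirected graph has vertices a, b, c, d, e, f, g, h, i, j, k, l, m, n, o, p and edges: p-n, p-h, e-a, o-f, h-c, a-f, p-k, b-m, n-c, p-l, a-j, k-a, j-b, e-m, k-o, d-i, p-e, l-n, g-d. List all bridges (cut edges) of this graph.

The edges on the cycle p-l-n-p are not bridges since each lies on that cycle.
But removing g-d disconnects g from d; removing d-i disconnects d from i — these are bridges.

d-g, d-i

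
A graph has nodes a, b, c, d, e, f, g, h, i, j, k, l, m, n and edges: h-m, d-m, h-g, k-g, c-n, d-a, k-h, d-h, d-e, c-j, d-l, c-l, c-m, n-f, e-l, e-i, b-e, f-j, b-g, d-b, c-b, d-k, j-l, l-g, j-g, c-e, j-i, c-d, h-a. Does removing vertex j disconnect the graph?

No

Deleting j leaves 1 component (was 1) (its neighbors c, f, g, i, l remain connected to each other), so j is not a cut vertex.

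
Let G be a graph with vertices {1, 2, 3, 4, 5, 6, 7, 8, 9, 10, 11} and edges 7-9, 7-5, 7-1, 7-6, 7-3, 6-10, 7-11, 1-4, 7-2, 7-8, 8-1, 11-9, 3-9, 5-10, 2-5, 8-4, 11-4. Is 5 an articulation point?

Deleting 5 leaves 1 component (was 1) (its neighbors 2, 7, 10 remain connected to each other), so 5 is not a cut vertex.

No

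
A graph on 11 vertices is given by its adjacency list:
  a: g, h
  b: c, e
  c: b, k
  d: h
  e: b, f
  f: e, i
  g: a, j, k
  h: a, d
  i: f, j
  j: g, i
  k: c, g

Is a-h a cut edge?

Removing a-h leaves no path between a and h: the component count goes from 1 to 2. So it is a bridge.

Yes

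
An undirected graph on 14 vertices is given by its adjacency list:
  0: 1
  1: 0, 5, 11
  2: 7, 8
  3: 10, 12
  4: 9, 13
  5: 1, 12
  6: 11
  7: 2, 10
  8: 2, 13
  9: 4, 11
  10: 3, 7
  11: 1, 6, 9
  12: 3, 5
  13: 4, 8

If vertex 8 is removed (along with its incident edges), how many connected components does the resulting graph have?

1

With 8 gone, the remaining components are: {0, 1, 2, 3, 4, 5, 6, 7, 9, 10, 11, 12, 13}.
That is 1 component.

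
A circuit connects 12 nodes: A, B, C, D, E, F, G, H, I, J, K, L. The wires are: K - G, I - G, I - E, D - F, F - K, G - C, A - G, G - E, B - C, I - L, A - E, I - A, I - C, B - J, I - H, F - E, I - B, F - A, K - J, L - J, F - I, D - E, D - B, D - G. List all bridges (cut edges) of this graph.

H-I

The edges on the cycle F-I-A-F are not bridges since each lies on that cycle.
But removing H - I disconnects H from I — this is a bridge.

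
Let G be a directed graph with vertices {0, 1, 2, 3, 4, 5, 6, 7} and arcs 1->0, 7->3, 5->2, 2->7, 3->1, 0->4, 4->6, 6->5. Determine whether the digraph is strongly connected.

From 6 we can reach every vertex (0, 1, 2, 3, 4, 5, 6, 7), and every vertex can reach 6 (0, 1, 2, 3, 4, 5, 6, 7). So the whole graph is one strongly connected component.

Yes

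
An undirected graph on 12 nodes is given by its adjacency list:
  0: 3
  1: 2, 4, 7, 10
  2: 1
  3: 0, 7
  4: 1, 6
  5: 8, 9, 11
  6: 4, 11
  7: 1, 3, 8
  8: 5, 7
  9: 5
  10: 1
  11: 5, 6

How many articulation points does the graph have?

4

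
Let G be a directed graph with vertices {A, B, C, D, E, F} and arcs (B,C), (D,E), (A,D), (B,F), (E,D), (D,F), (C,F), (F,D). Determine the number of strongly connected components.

4

{D, E, F} are all mutually reachable — one SCC of size 3.
{C} is an SCC by itself.
{B} is an SCC by itself.
{A} is an SCC by itself.
That gives 4 strongly connected components.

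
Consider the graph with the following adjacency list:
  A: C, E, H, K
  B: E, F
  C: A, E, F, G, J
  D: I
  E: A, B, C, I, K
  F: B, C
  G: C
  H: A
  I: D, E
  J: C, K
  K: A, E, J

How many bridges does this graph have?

The edges on the cycle E-C-F-B-E are not bridges since each lies on that cycle.
But removing D-I disconnects D from I; removing E-I disconnects E from I; removing G-C disconnects G from C; removing H-A disconnects H from A — these are bridges.
That makes 4 bridges.

4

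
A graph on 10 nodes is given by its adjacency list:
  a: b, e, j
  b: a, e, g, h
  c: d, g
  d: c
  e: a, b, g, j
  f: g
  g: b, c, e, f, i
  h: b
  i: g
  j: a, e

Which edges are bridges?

b-h, c-d, c-g, f-g, g-i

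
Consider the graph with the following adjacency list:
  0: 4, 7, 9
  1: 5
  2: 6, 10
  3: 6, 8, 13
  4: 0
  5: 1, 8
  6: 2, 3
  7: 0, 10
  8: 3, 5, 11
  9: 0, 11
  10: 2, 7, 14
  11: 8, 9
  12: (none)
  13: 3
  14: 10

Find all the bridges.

0-4, 1-5, 10-14, 13-3, 5-8

The edges on the cycle 2-6-3-8-11-9-0-7-10-2 are not bridges since each lies on that cycle.
But removing 5-8 disconnects 5 from 8; removing 5-1 disconnects 5 from 1; removing 10-14 disconnects 10 from 14; removing 4-0 disconnects 4 from 0 — these are bridges.
In total 5 edges are bridges.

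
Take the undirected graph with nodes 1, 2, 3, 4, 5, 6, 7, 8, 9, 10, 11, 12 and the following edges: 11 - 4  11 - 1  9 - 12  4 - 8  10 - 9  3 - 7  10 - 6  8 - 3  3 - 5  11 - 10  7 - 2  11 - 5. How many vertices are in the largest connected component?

Starting from 1 we can reach 1, 2, 3, 4, 5, 6, 7, 8, 9, 10, 11, 12. That is one component of size 12.
The largest has 12 vertices.

12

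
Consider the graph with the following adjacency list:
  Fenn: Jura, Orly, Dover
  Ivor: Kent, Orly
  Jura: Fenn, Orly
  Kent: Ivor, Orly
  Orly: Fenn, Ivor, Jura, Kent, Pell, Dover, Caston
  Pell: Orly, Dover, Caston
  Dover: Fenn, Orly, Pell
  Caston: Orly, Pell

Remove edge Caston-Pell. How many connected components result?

Caston and Pell are still connected via Caston-Orly-Pell, so the component count stays at 1.

1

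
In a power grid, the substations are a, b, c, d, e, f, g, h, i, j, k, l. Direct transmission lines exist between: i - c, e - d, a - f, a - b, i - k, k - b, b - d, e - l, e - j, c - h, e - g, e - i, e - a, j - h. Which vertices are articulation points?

a, e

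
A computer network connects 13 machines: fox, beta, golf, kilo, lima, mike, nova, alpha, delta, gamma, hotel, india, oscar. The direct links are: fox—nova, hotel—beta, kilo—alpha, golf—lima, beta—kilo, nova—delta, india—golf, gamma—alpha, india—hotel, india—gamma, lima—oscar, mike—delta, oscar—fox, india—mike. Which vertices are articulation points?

Removing india increases the component count from 1 to 2, so india is a cut vertex.
By contrast removing kilo leaves 1 component; it is not a cut vertex. No other vertex is a cut vertex either.

india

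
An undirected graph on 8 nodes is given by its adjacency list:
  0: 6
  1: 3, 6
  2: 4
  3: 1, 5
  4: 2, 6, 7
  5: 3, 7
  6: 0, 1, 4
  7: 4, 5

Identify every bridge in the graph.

The edges on the cycle 1-6-4-7-5-3-1 are not bridges since each lies on that cycle.
But removing 6-0 disconnects 6 from 0; removing 4-2 disconnects 4 from 2 — these are bridges.

0-6, 2-4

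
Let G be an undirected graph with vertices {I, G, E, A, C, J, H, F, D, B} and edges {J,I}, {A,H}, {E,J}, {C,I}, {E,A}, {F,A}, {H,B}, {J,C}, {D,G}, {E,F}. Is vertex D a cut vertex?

No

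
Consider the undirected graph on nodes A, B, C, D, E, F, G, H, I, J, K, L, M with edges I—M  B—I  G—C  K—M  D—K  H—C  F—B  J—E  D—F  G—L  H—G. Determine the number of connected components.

4

A is isolated — a component by itself.
Starting from E we can reach E, J. That is one component of size 2.
Starting from C we can reach C, G, H, L. That is one component of size 4.
Starting from B we can reach B, D, F, I, K, M. That is one component of size 6.
Total: 4 components.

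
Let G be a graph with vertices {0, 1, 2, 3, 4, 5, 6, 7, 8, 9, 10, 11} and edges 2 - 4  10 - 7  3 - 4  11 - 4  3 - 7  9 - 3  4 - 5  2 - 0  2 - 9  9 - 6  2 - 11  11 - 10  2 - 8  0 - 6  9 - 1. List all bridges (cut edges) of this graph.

1-9, 2-8, 4-5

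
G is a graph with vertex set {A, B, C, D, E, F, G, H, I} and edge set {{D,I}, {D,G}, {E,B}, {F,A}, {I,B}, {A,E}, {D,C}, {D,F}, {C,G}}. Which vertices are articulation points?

Removing D increases the component count from 2 to 3, so D is a cut vertex.
By contrast removing I leaves 2 components; it is not a cut vertex. No other vertex is a cut vertex either.

D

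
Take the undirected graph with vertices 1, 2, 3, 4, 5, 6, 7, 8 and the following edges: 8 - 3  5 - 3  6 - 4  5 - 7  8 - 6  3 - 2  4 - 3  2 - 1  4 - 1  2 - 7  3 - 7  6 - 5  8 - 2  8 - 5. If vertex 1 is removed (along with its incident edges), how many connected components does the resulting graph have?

1

With 1 gone, the remaining components are: {2, 3, 4, 5, 6, 7, 8}.
That is 1 component.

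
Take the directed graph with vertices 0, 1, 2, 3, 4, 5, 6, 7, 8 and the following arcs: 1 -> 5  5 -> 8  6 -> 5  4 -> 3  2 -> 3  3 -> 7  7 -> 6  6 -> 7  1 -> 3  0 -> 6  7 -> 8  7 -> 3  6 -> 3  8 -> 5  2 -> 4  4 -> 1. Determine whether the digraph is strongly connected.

No

There is no directed path from 0 to 1, so the graph is not strongly connected.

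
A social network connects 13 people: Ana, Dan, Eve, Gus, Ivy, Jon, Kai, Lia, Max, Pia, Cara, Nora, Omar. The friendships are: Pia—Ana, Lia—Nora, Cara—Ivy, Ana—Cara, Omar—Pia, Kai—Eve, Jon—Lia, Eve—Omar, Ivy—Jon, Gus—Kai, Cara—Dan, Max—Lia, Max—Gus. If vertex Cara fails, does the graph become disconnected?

Yes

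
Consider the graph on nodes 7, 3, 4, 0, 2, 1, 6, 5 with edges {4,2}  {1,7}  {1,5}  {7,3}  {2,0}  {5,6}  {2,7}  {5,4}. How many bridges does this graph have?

3

The edges on the cycle 1-5-4-2-7-1 are not bridges since each lies on that cycle.
But removing 7–3 disconnects 7 from 3; removing 2–0 disconnects 2 from 0; removing 5–6 disconnects 5 from 6 — these are bridges.
That makes 3 bridges.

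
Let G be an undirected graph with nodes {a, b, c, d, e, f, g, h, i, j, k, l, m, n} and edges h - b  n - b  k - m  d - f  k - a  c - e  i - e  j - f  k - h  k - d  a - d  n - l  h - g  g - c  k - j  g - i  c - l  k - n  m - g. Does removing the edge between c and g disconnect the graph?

After removing c - g, the path c-e-i-g still connects them, so the edge is not a bridge.

No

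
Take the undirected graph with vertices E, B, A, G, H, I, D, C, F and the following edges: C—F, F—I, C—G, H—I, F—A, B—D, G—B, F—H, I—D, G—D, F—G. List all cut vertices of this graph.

F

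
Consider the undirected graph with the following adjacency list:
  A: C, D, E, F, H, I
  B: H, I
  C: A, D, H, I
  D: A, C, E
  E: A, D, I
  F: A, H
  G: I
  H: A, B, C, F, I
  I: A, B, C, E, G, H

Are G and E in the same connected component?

Yes

From G we can reach A, B, C, D, E, F, G, H, I, which includes E.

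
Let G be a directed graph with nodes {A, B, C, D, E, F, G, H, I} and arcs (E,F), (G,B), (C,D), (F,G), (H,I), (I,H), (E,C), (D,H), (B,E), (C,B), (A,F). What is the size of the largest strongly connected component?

{B, C, E, F, G} are all mutually reachable — one SCC of size 5.
{H, I} are all mutually reachable — one SCC of size 2.
{A} is an SCC by itself.
{D} is an SCC by itself.
The largest has 5 vertices.

5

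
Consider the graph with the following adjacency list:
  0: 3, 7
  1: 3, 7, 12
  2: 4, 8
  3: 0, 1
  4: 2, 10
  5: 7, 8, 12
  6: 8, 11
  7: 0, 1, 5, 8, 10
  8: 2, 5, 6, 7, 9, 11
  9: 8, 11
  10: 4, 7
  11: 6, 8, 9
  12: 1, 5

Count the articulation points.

Removing 8 increases the component count from 1 to 2, so 8 is a cut vertex.
By contrast removing 12 leaves 1 component; it is not a cut vertex. No other vertex is a cut vertex either.

1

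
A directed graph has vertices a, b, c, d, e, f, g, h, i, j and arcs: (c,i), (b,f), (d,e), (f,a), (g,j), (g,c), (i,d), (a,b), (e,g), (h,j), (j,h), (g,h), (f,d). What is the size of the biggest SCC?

5

{c, d, e, g, i} are all mutually reachable — one SCC of size 5.
{a, b, f} are all mutually reachable — one SCC of size 3.
{h, j} are all mutually reachable — one SCC of size 2.
The largest has 5 vertices.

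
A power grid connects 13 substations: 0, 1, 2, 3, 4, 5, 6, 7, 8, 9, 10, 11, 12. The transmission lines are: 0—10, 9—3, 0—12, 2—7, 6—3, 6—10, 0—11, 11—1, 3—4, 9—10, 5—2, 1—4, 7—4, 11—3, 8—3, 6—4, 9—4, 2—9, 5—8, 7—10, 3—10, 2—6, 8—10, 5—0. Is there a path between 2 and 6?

Yes

From 2 we can reach 0, 1, 2, 3, 4, 5, 6, 7, 8, 9, 10, 11, 12, which includes 6.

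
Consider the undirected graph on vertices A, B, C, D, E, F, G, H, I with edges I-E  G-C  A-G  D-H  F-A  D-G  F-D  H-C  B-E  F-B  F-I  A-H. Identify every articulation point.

F

Removing F increases the component count from 1 to 2, so F is a cut vertex.
By contrast removing I leaves 1 component; it is not a cut vertex. No other vertex is a cut vertex either.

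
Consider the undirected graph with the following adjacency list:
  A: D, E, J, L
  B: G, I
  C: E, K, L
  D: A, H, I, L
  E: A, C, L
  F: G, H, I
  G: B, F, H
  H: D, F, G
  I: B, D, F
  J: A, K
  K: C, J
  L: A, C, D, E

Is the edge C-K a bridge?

No

After removing C-K, the path C-L-A-J-K still connects them, so the edge is not a bridge.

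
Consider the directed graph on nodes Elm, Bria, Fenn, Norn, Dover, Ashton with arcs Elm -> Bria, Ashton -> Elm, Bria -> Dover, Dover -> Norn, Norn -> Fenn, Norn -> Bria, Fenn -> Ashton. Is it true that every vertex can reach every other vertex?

Yes

From Ashton we can reach every vertex (Elm, Bria, Fenn, Norn, Dover, Ashton), and every vertex can reach Ashton (Elm, Bria, Fenn, Norn, Dover, Ashton). So the whole graph is one strongly connected component.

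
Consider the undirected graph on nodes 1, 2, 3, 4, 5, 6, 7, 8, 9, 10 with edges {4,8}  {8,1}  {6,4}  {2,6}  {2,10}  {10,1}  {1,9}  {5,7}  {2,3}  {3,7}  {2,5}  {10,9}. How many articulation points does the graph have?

1

Removing 2 increases the component count from 1 to 2, so 2 is a cut vertex.
By contrast removing 4 leaves 1 component; it is not a cut vertex. No other vertex is a cut vertex either.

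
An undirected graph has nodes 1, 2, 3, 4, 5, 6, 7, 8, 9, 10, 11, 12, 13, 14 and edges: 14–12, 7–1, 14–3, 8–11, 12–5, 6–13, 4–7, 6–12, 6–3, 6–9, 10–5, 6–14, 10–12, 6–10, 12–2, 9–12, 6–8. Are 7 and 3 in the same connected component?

No

The component containing 7 is {1, 4, 7}, and 3 is not in it.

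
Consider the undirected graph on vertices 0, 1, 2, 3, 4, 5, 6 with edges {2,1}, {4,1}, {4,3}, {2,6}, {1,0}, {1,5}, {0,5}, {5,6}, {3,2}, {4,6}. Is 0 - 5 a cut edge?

No

After removing 0 - 5, the path 0-1-5 still connects them, so the edge is not a bridge.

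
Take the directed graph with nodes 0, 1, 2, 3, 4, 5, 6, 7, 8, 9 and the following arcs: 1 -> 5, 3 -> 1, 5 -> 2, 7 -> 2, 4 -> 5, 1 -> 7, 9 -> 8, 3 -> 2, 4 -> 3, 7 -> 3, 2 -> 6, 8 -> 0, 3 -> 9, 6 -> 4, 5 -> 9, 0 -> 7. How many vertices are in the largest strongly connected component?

{0, 1, 2, 3, 4, 5, 6, 7, 8, 9} are all mutually reachable — one SCC of size 10.
The largest has 10 vertices.

10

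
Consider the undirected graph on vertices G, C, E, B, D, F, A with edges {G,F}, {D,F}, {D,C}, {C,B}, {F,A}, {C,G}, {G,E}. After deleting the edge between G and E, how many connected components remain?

2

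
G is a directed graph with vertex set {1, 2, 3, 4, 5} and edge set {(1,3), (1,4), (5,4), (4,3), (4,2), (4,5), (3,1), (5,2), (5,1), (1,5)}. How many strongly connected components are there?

{1, 3, 4, 5} are all mutually reachable — one SCC of size 4.
{2} is an SCC by itself.
That gives 2 strongly connected components.

2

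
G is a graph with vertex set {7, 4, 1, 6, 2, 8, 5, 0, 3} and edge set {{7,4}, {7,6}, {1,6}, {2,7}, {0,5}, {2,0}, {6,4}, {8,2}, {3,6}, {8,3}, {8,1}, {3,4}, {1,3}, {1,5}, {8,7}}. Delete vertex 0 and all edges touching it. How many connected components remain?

1

With 0 gone, the remaining components are: {1, 2, 3, 4, 5, 6, 7, 8}.
That is 1 component.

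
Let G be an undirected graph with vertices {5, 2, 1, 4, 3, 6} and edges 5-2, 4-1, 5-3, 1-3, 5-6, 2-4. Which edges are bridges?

5-6

The edges on the cycle 5-2-4-1-3-5 are not bridges since each lies on that cycle.
But removing 5-6 disconnects 5 from 6 — this is a bridge.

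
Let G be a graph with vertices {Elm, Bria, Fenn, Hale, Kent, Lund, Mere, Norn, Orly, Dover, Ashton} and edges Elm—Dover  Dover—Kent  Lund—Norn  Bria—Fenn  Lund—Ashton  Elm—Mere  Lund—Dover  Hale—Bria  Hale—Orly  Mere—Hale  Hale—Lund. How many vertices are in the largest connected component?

Starting from Elm we can reach Elm, Bria, Fenn, Hale, Kent, Lund, Mere, Norn, Orly, Dover, Ashton. That is one component of size 11.
The largest has 11 vertices.

11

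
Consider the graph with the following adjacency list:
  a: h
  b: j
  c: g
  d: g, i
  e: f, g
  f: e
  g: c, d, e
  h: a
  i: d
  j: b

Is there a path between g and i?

Yes

From g we can reach c, d, e, f, g, i, which includes i.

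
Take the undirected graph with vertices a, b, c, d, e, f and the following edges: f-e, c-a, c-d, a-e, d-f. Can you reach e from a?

From a we can reach a, c, d, e, f, which includes e.

Yes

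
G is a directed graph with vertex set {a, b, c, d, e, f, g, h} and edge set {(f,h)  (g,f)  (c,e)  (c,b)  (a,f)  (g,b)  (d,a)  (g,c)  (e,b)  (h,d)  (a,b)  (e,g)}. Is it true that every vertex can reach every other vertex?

There is no directed path from a to e, so the graph is not strongly connected.

No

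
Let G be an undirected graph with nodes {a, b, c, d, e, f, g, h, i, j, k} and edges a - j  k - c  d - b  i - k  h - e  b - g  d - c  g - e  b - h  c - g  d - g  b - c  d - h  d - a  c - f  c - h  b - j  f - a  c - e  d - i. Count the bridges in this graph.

The edges on the cycle d-i-k-c-d are not bridges since each lies on that cycle.
Every edge lies on some cycle, so there are no bridges.

0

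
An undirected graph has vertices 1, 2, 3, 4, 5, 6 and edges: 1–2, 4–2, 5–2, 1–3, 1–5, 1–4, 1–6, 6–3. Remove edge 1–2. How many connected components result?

1 and 2 are still connected via 1-4-2, so the component count stays at 1.

1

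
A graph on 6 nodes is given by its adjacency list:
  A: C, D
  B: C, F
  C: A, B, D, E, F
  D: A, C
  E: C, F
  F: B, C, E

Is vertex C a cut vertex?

Yes

Deleting C raises the number of components from 1 to 2, so C is a cut vertex.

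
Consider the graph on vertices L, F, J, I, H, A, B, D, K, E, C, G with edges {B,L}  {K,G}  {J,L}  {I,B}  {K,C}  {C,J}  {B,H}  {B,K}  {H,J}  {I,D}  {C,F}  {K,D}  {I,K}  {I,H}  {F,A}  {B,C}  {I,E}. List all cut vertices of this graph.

Removing C increases the component count from 1 to 2, so C is a cut vertex.
Removing F increases the component count from 1 to 2, so F is a cut vertex.
Removing I increases the component count from 1 to 2, so I is a cut vertex.
Likewise K is a cut vertex.
By contrast removing D leaves 1 component; it is not a cut vertex. No other vertex is a cut vertex either.

C, F, I, K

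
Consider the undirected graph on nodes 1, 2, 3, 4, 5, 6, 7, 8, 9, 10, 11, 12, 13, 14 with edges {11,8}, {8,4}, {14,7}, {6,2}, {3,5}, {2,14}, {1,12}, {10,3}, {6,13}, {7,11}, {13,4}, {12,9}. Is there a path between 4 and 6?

From 4 we can reach 2, 4, 6, 7, 8, 11, 13, 14, which includes 6.

Yes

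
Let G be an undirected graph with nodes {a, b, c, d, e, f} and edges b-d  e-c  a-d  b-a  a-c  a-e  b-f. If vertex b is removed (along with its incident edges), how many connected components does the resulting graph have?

With b gone, the remaining components are: {f}; {a, c, d, e}.
That is 2 components.

2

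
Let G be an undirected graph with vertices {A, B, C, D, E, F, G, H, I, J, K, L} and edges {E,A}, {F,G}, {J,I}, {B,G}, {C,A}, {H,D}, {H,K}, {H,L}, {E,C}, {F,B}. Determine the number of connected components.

Starting from I we can reach I, J. That is one component of size 2.
Starting from B we can reach B, F, G. That is one component of size 3.
Starting from A we can reach A, C, E. That is one component of size 3.
Starting from D we can reach D, H, K, L. That is one component of size 4.
Total: 4 components.

4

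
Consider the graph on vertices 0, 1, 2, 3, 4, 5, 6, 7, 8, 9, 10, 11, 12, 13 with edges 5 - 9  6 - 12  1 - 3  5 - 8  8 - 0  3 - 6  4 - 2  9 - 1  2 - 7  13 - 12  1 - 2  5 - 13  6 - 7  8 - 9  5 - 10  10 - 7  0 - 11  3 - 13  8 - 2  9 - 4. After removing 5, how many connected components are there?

1

With 5 gone, the remaining components are: {0, 1, 2, 3, 4, 6, 7, 8, 9, 10, 11, 12, 13}.
That is 1 component.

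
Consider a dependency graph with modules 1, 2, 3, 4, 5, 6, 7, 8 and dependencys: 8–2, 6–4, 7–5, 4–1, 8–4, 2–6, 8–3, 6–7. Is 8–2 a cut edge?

After removing 8–2, the path 8-4-6-2 still connects them, so the edge is not a bridge.

No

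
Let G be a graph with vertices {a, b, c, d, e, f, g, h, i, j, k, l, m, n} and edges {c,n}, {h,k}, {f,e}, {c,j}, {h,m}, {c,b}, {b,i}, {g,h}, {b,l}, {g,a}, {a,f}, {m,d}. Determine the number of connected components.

2

Starting from b we can reach b, c, i, j, l, n. That is one component of size 6.
Starting from a we can reach a, d, e, f, g, h, k, m. That is one component of size 8.
Total: 2 components.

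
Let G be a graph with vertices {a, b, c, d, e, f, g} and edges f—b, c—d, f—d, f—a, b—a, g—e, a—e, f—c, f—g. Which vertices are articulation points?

f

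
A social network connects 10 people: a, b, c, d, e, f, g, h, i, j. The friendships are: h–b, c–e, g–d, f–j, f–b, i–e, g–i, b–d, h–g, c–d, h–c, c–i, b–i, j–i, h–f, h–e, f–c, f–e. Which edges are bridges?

The edges on the cycle h-f-j-i-e-c-h are not bridges since each lies on that cycle.
Every edge lies on some cycle, so there are no bridges.

none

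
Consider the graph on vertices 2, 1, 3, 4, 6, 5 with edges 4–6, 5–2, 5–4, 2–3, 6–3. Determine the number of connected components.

1 is isolated — a component by itself.
Starting from 2 we can reach 2, 3, 4, 5, 6. That is one component of size 5.
Total: 2 components.

2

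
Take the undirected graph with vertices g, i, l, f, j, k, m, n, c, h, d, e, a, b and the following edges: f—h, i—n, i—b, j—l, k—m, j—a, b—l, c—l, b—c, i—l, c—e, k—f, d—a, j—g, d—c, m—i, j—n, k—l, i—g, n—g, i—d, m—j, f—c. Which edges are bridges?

The edges on the cycle i-b-c-d-i are not bridges since each lies on that cycle.
But removing f—h disconnects f from h; removing c—e disconnects c from e — these are bridges.

c-e, f-h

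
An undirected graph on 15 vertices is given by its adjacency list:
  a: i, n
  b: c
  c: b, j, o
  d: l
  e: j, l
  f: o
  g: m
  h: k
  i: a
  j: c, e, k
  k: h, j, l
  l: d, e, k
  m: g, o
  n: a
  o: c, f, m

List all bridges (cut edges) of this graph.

a-i, a-n, b-c, c-j, c-o, d-l, f-o, g-m, h-k, m-o

The edges on the cycle l-k-j-e-l are not bridges since each lies on that cycle.
But removing g-m disconnects g from m; removing c-o disconnects c from o; removing a-n disconnects a from n; removing o-f disconnects o from f — these are bridges.
In total 10 edges are bridges.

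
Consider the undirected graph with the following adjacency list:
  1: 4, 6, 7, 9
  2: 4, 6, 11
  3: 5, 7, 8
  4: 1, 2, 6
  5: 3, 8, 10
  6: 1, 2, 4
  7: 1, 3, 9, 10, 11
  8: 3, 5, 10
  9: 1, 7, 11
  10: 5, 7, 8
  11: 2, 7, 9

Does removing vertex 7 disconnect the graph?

Yes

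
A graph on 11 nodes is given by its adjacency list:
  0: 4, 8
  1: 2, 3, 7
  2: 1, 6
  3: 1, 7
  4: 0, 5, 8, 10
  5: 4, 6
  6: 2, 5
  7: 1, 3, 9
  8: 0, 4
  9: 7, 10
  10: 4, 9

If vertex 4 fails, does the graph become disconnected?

Deleting 4 raises the number of components from 1 to 2, so 4 is a cut vertex.

Yes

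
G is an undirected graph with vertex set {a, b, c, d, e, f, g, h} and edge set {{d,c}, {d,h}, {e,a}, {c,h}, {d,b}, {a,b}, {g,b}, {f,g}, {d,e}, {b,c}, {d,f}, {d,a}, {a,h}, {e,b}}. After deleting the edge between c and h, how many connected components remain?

1

c and h are still connected via c-d-h, so the component count stays at 1.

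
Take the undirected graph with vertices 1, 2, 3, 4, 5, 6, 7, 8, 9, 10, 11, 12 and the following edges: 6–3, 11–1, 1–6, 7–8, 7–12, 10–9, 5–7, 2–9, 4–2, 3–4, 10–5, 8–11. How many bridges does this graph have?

The edges on the cycle 10-5-7-8-11-1-6-3-4-2-9-10 are not bridges since each lies on that cycle.
But removing 7–12 disconnects 7 from 12 — this is a bridge.

1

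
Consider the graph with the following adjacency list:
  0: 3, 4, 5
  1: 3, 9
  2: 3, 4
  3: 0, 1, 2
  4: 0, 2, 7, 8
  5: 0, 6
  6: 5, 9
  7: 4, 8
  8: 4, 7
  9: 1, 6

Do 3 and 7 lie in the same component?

From 3 we can reach 0, 1, 2, 3, 4, 5, 6, 7, 8, 9, which includes 7.

Yes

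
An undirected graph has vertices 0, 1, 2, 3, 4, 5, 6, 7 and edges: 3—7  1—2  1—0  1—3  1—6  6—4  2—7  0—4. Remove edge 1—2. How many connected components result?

1 and 2 are still connected via 1-3-7-2, so the component count stays at 2.

2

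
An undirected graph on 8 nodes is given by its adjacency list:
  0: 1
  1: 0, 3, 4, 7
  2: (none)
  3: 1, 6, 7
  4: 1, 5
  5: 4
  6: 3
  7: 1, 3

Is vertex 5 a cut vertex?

Deleting 5 leaves 2 components (was 2), so 5 is not a cut vertex.

No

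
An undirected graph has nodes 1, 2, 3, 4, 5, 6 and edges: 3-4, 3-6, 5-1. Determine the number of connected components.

3

2 is isolated — a component by itself.
Starting from 1 we can reach 1, 5. That is one component of size 2.
Starting from 3 we can reach 3, 4, 6. That is one component of size 3.
Total: 3 components.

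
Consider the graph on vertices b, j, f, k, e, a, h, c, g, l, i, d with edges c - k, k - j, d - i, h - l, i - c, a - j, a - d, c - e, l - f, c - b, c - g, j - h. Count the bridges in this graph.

6

The edges on the cycle a-d-i-c-k-j-a are not bridges since each lies on that cycle.
But removing e - c disconnects e from c; removing c - g disconnects c from g; removing c - b disconnects c from b; removing h - l disconnects h from l — these are bridges.
In total 6 edges are bridges.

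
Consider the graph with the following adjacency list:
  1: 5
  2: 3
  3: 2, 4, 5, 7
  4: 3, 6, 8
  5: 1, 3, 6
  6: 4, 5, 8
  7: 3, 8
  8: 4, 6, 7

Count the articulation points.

Removing 3 increases the component count from 1 to 2, so 3 is a cut vertex.
Removing 5 increases the component count from 1 to 2, so 5 is a cut vertex.
By contrast removing 1 leaves 1 component; it is not a cut vertex. No other vertex is a cut vertex either.

2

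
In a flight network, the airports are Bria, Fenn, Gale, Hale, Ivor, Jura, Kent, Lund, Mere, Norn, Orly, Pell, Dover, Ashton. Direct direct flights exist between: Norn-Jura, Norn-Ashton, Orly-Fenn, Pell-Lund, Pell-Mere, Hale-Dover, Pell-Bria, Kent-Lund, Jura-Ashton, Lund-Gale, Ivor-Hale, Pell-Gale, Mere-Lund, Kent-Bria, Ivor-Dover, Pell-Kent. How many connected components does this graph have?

4

Starting from Fenn we can reach Fenn, Orly. That is one component of size 2.
Starting from Jura we can reach Jura, Norn, Ashton. That is one component of size 3.
Starting from Hale we can reach Hale, Ivor, Dover. That is one component of size 3.
Starting from Bria we can reach Bria, Gale, Kent, Lund, Mere, Pell. That is one component of size 6.
Total: 4 components.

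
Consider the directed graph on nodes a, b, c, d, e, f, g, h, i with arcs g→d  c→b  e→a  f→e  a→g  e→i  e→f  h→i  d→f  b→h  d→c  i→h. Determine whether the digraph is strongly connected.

No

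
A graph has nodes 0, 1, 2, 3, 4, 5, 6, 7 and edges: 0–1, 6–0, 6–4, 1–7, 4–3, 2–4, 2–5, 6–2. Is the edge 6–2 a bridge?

No

After removing 6–2, the path 6-4-2 still connects them, so the edge is not a bridge.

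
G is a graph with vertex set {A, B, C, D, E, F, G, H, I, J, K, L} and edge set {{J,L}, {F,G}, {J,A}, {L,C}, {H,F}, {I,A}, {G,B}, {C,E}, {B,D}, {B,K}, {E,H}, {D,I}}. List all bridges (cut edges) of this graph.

B-K

The edges on the cycle J-L-C-E-H-F-G-B-D-I-A-J are not bridges since each lies on that cycle.
But removing K-B disconnects K from B — this is a bridge.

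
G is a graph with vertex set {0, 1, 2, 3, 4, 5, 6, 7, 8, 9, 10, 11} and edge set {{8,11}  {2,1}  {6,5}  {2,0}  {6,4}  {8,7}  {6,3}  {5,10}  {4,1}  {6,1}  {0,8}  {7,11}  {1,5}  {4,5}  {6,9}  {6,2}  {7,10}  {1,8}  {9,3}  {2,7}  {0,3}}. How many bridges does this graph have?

0

The edges on the cycle 6-9-3-0-2-6 are not bridges since each lies on that cycle.
Every edge lies on some cycle, so there are no bridges.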